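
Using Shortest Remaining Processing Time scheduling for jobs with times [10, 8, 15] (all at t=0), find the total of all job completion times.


Since all jobs arrive at t=0, SRPT equals SPT ordering.
SPT order: [8, 10, 15]
Completion times:
  Job 1: p=8, C=8
  Job 2: p=10, C=18
  Job 3: p=15, C=33
Total completion time = 8 + 18 + 33 = 59

59


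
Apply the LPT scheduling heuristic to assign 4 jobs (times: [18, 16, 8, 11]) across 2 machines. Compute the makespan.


Sort jobs in decreasing order (LPT): [18, 16, 11, 8]
Assign each job to the least loaded machine:
  Machine 1: jobs [18, 8], load = 26
  Machine 2: jobs [16, 11], load = 27
Makespan = max load = 27

27


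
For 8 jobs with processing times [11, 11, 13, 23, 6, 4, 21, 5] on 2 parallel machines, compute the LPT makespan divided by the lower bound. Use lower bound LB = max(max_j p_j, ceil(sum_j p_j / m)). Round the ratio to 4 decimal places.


LPT order: [23, 21, 13, 11, 11, 6, 5, 4]
Machine loads after assignment: [49, 45]
LPT makespan = 49
Lower bound = max(max_job, ceil(total/2)) = max(23, 47) = 47
Ratio = 49 / 47 = 1.0426

1.0426


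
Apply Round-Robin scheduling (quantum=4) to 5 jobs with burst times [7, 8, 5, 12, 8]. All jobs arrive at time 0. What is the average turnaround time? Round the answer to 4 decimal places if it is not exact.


Time quantum = 4
Execution trace:
  J1 runs 4 units, time = 4
  J2 runs 4 units, time = 8
  J3 runs 4 units, time = 12
  J4 runs 4 units, time = 16
  J5 runs 4 units, time = 20
  J1 runs 3 units, time = 23
  J2 runs 4 units, time = 27
  J3 runs 1 units, time = 28
  J4 runs 4 units, time = 32
  J5 runs 4 units, time = 36
  J4 runs 4 units, time = 40
Finish times: [23, 27, 28, 40, 36]
Average turnaround = 154/5 = 30.8

30.8


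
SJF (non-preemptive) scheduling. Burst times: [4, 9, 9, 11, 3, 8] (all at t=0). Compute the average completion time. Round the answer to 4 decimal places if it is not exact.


SJF order (ascending): [3, 4, 8, 9, 9, 11]
Completion times:
  Job 1: burst=3, C=3
  Job 2: burst=4, C=7
  Job 3: burst=8, C=15
  Job 4: burst=9, C=24
  Job 5: burst=9, C=33
  Job 6: burst=11, C=44
Average completion = 126/6 = 21.0

21.0


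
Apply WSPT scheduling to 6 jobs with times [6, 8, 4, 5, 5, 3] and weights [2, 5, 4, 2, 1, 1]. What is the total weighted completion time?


Compute p/w ratios and sort ascending (WSPT): [(4, 4), (8, 5), (5, 2), (6, 2), (3, 1), (5, 1)]
Compute weighted completion times:
  Job (p=4,w=4): C=4, w*C=4*4=16
  Job (p=8,w=5): C=12, w*C=5*12=60
  Job (p=5,w=2): C=17, w*C=2*17=34
  Job (p=6,w=2): C=23, w*C=2*23=46
  Job (p=3,w=1): C=26, w*C=1*26=26
  Job (p=5,w=1): C=31, w*C=1*31=31
Total weighted completion time = 213

213


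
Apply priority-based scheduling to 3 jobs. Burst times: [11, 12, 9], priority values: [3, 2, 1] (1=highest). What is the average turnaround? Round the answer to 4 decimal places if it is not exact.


Sort by priority (ascending = highest first):
Order: [(1, 9), (2, 12), (3, 11)]
Completion times:
  Priority 1, burst=9, C=9
  Priority 2, burst=12, C=21
  Priority 3, burst=11, C=32
Average turnaround = 62/3 = 20.6667

20.6667


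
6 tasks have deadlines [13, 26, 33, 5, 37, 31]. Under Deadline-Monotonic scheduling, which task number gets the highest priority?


Sort tasks by relative deadline (ascending):
  Task 4: deadline = 5
  Task 1: deadline = 13
  Task 2: deadline = 26
  Task 6: deadline = 31
  Task 3: deadline = 33
  Task 5: deadline = 37
Priority order (highest first): [4, 1, 2, 6, 3, 5]
Highest priority task = 4

4


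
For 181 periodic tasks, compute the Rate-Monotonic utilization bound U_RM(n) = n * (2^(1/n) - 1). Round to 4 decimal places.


Compute 2^(1/181) = 1.0038368845
Subtract 1: 1.0038368845 - 1 = 0.0038368845
Multiply by n: 181 * 0.0038368845 = 0.6944760945
Round to 4 dp: 0.6945

0.6945


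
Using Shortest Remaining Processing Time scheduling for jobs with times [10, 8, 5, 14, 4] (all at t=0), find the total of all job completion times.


Since all jobs arrive at t=0, SRPT equals SPT ordering.
SPT order: [4, 5, 8, 10, 14]
Completion times:
  Job 1: p=4, C=4
  Job 2: p=5, C=9
  Job 3: p=8, C=17
  Job 4: p=10, C=27
  Job 5: p=14, C=41
Total completion time = 4 + 9 + 17 + 27 + 41 = 98

98


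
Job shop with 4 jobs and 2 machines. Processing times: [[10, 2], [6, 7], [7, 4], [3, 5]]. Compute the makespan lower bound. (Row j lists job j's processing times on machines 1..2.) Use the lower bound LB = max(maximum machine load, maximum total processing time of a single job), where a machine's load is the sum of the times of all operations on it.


Machine loads:
  Machine 1: 10 + 6 + 7 + 3 = 26
  Machine 2: 2 + 7 + 4 + 5 = 18
Max machine load = 26
Job totals:
  Job 1: 12
  Job 2: 13
  Job 3: 11
  Job 4: 8
Max job total = 13
Lower bound = max(26, 13) = 26

26


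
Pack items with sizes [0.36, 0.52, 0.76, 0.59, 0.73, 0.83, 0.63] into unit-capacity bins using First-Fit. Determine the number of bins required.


Place items sequentially using First-Fit:
  Item 0.36 -> new Bin 1
  Item 0.52 -> Bin 1 (now 0.88)
  Item 0.76 -> new Bin 2
  Item 0.59 -> new Bin 3
  Item 0.73 -> new Bin 4
  Item 0.83 -> new Bin 5
  Item 0.63 -> new Bin 6
Total bins used = 6

6


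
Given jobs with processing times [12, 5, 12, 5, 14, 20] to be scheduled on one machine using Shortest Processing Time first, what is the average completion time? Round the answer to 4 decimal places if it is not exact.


Sort jobs by processing time (SPT order): [5, 5, 12, 12, 14, 20]
Compute completion times sequentially:
  Job 1: processing = 5, completes at 5
  Job 2: processing = 5, completes at 10
  Job 3: processing = 12, completes at 22
  Job 4: processing = 12, completes at 34
  Job 5: processing = 14, completes at 48
  Job 6: processing = 20, completes at 68
Sum of completion times = 187
Average completion time = 187/6 = 31.1667

31.1667


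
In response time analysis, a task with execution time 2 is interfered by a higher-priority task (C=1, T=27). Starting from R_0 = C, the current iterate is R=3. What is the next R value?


R_next = C + ceil(R_prev / T_hp) * C_hp
ceil(3 / 27) = ceil(0.1111) = 1
Interference = 1 * 1 = 1
R_next = 2 + 1 = 3
R_next = R_prev, so the iteration has converged (response time = 3).

3


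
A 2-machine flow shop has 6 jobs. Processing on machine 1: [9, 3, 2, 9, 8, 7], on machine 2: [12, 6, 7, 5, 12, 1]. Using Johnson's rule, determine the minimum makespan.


Apply Johnson's rule:
  Group 1 (a <= b): [(3, 2, 7), (2, 3, 6), (5, 8, 12), (1, 9, 12)]
  Group 2 (a > b): [(4, 9, 5), (6, 7, 1)]
Optimal job order: [3, 2, 5, 1, 4, 6]
Schedule:
  Job 3: M1 done at 2, M2 done at 9
  Job 2: M1 done at 5, M2 done at 15
  Job 5: M1 done at 13, M2 done at 27
  Job 1: M1 done at 22, M2 done at 39
  Job 4: M1 done at 31, M2 done at 44
  Job 6: M1 done at 38, M2 done at 45
Makespan = 45

45


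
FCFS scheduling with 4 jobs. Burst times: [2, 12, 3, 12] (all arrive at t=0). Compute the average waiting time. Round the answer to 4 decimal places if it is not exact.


FCFS order (as given): [2, 12, 3, 12]
Waiting times:
  Job 1: wait = 0
  Job 2: wait = 2
  Job 3: wait = 14
  Job 4: wait = 17
Sum of waiting times = 33
Average waiting time = 33/4 = 8.25

8.25


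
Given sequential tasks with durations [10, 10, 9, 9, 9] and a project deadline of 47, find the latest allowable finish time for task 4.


LF(activity 4) = deadline - sum of successor durations
Successors: activities 5 through 5 with durations [9]
Sum of successor durations = 9
LF = 47 - 9 = 38

38


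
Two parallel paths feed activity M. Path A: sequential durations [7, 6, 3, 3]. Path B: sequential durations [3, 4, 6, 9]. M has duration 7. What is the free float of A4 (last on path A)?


ES(A4) = sum of predecessors on chain A = 16
EF(A4) = ES + duration = 16 + 3 = 19
Successor of A4 is M. ES(M) = max(sum(A), sum(B)) = max(19, 22) = 22
Free float = ES(successor) - EF(current) = 22 - 19 = 3

3


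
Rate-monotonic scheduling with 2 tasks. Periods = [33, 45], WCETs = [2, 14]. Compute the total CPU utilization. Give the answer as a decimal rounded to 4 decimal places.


Compute individual utilizations (exact fractions):
  Task 1: C/T = 2/33 (approx. 0.0606)
  Task 2: C/T = 14/45 (approx. 0.3111)
Total utilization U = 2/33 + 14/45 = 184/495
Rounded to 4 decimal places: U = 0.3717
RM (Liu & Layland) bound for 2 tasks = 0.828427; compare with U = 184/495 (approx. 0.371717)
U <= bound, so schedulable by RM sufficient condition.

0.3717


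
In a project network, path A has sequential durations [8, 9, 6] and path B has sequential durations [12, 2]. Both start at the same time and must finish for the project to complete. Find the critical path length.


Path A total = 8 + 9 + 6 = 23
Path B total = 12 + 2 = 14
Critical path = longest path = max(23, 14) = 23

23


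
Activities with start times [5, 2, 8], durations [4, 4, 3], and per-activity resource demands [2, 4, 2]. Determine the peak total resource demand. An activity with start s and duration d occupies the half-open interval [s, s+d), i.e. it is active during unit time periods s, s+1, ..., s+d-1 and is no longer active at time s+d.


Each activity i is active on [start_i, start_i + duration_i).
Compute total resource usage per time slot:
  t=0: active resources = [], total = 0
  t=1: active resources = [], total = 0
  t=2: active resources = [4], total = 4
  t=3: active resources = [4], total = 4
  t=4: active resources = [4], total = 4
  t=5: active resources = [2, 4], total = 6
  t=6: active resources = [2], total = 2
  t=7: active resources = [2], total = 2
  t=8: active resources = [2, 2], total = 4
  t=9: active resources = [2], total = 2
  t=10: active resources = [2], total = 2
Peak resource demand = 6

6


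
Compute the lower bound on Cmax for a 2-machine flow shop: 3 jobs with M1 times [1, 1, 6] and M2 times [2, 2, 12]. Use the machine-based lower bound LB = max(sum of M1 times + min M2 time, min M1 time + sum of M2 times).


LB1 = sum(M1 times) + min(M2 times) = 8 + 2 = 10
LB2 = min(M1 times) + sum(M2 times) = 1 + 16 = 17
Lower bound = max(LB1, LB2) = max(10, 17) = 17

17


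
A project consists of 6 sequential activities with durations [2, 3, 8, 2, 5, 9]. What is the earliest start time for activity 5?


Activity 5 starts after activities 1 through 4 complete.
Predecessor durations: [2, 3, 8, 2]
ES = 2 + 3 + 8 + 2 = 15

15


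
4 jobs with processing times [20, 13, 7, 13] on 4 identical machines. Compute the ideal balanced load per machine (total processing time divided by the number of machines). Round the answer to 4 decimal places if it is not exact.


Total processing time = 20 + 13 + 7 + 13 = 53
Number of machines = 4
Ideal balanced load = 53 / 4 = 13.25

13.25


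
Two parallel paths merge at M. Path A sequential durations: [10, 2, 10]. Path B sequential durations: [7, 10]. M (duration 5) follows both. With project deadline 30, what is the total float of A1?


Forward pass: ES(A1) = sum of predecessors on chain A = 0
EF = ES + duration = 0 + 10 = 10
Backward pass: LF(M) = deadline = 30; LS(M) = 30 - 5 = 25
LF(A1) = LS(M) - sum(successors on chain A) = 25 - 12 = 13
LS = LF - duration = 13 - 10 = 3
Total float = LS - ES = 3 - 0 = 3

3


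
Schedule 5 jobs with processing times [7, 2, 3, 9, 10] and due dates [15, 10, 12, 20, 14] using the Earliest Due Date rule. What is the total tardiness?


Sort by due date (EDD order): [(2, 10), (3, 12), (10, 14), (7, 15), (9, 20)]
Compute completion times and tardiness:
  Job 1: p=2, d=10, C=2, tardiness=max(0,2-10)=0
  Job 2: p=3, d=12, C=5, tardiness=max(0,5-12)=0
  Job 3: p=10, d=14, C=15, tardiness=max(0,15-14)=1
  Job 4: p=7, d=15, C=22, tardiness=max(0,22-15)=7
  Job 5: p=9, d=20, C=31, tardiness=max(0,31-20)=11
Total tardiness = 19

19


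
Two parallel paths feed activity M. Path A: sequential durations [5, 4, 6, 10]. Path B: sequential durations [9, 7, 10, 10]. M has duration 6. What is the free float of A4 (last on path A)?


ES(A4) = sum of predecessors on chain A = 15
EF(A4) = ES + duration = 15 + 10 = 25
Successor of A4 is M. ES(M) = max(sum(A), sum(B)) = max(25, 36) = 36
Free float = ES(successor) - EF(current) = 36 - 25 = 11

11


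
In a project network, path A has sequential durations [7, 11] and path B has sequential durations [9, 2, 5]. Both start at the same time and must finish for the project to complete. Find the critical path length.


Path A total = 7 + 11 = 18
Path B total = 9 + 2 + 5 = 16
Critical path = longest path = max(18, 16) = 18

18


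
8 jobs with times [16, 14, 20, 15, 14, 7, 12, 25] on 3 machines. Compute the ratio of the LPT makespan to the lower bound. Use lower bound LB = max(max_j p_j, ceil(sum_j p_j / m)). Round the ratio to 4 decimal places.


LPT order: [25, 20, 16, 15, 14, 14, 12, 7]
Machine loads after assignment: [39, 41, 43]
LPT makespan = 43
Lower bound = max(max_job, ceil(total/3)) = max(25, 41) = 41
Ratio = 43 / 41 = 1.0488

1.0488


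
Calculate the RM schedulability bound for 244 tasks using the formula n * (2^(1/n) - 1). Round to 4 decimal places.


Compute 2^(1/244) = 1.0028448059
Subtract 1: 1.0028448059 - 1 = 0.0028448059
Multiply by n: 244 * 0.0028448059 = 0.6941326396
Round to 4 dp: 0.6941

0.6941


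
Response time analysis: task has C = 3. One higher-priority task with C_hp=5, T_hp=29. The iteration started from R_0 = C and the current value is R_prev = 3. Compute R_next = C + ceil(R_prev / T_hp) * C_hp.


R_next = C + ceil(R_prev / T_hp) * C_hp
ceil(3 / 29) = ceil(0.1034) = 1
Interference = 1 * 5 = 5
R_next = 3 + 5 = 8

8


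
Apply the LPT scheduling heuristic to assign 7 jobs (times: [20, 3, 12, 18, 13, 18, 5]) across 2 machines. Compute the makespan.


Sort jobs in decreasing order (LPT): [20, 18, 18, 13, 12, 5, 3]
Assign each job to the least loaded machine:
  Machine 1: jobs [20, 13, 12], load = 45
  Machine 2: jobs [18, 18, 5, 3], load = 44
Makespan = max load = 45

45


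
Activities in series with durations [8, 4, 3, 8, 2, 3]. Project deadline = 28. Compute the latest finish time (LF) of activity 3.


LF(activity 3) = deadline - sum of successor durations
Successors: activities 4 through 6 with durations [8, 2, 3]
Sum of successor durations = 13
LF = 28 - 13 = 15

15


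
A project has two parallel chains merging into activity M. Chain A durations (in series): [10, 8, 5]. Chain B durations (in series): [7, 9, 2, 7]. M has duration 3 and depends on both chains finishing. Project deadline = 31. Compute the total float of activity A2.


Forward pass: ES(A2) = sum of predecessors on chain A = 10
EF = ES + duration = 10 + 8 = 18
Backward pass: LF(M) = deadline = 31; LS(M) = 31 - 3 = 28
LF(A2) = LS(M) - sum(successors on chain A) = 28 - 5 = 23
LS = LF - duration = 23 - 8 = 15
Total float = LS - ES = 15 - 10 = 5

5


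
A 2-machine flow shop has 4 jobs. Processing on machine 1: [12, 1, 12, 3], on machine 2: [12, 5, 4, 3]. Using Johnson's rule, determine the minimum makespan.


Apply Johnson's rule:
  Group 1 (a <= b): [(2, 1, 5), (4, 3, 3), (1, 12, 12)]
  Group 2 (a > b): [(3, 12, 4)]
Optimal job order: [2, 4, 1, 3]
Schedule:
  Job 2: M1 done at 1, M2 done at 6
  Job 4: M1 done at 4, M2 done at 9
  Job 1: M1 done at 16, M2 done at 28
  Job 3: M1 done at 28, M2 done at 32
Makespan = 32

32


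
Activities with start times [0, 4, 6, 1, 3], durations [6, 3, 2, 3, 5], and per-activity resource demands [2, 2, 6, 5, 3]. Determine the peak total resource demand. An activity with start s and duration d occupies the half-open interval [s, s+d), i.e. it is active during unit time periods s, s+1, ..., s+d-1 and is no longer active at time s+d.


Each activity i is active on [start_i, start_i + duration_i).
Compute total resource usage per time slot:
  t=0: active resources = [2], total = 2
  t=1: active resources = [2, 5], total = 7
  t=2: active resources = [2, 5], total = 7
  t=3: active resources = [2, 5, 3], total = 10
  t=4: active resources = [2, 2, 3], total = 7
  t=5: active resources = [2, 2, 3], total = 7
  t=6: active resources = [2, 6, 3], total = 11
  t=7: active resources = [6, 3], total = 9
Peak resource demand = 11

11


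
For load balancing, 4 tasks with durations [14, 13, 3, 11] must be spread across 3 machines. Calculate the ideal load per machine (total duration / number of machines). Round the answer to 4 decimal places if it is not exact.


Total processing time = 14 + 13 + 3 + 11 = 41
Number of machines = 3
Ideal balanced load = 41 / 3 = 13.6667

13.6667


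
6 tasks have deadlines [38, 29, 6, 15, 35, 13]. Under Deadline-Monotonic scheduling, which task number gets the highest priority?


Sort tasks by relative deadline (ascending):
  Task 3: deadline = 6
  Task 6: deadline = 13
  Task 4: deadline = 15
  Task 2: deadline = 29
  Task 5: deadline = 35
  Task 1: deadline = 38
Priority order (highest first): [3, 6, 4, 2, 5, 1]
Highest priority task = 3

3


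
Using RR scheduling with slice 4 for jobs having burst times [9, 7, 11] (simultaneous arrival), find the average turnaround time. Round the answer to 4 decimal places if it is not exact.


Time quantum = 4
Execution trace:
  J1 runs 4 units, time = 4
  J2 runs 4 units, time = 8
  J3 runs 4 units, time = 12
  J1 runs 4 units, time = 16
  J2 runs 3 units, time = 19
  J3 runs 4 units, time = 23
  J1 runs 1 units, time = 24
  J3 runs 3 units, time = 27
Finish times: [24, 19, 27]
Average turnaround = 70/3 = 23.3333

23.3333


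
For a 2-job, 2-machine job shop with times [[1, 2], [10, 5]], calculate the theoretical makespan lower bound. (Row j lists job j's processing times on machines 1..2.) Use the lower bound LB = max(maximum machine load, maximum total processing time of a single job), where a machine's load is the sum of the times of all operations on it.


Machine loads:
  Machine 1: 1 + 10 = 11
  Machine 2: 2 + 5 = 7
Max machine load = 11
Job totals:
  Job 1: 3
  Job 2: 15
Max job total = 15
Lower bound = max(11, 15) = 15

15


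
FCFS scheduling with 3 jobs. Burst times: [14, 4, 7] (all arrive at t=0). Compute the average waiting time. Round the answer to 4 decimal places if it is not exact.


FCFS order (as given): [14, 4, 7]
Waiting times:
  Job 1: wait = 0
  Job 2: wait = 14
  Job 3: wait = 18
Sum of waiting times = 32
Average waiting time = 32/3 = 10.6667

10.6667


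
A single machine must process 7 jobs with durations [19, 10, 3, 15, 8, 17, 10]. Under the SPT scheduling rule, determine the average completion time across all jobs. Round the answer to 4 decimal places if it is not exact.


Sort jobs by processing time (SPT order): [3, 8, 10, 10, 15, 17, 19]
Compute completion times sequentially:
  Job 1: processing = 3, completes at 3
  Job 2: processing = 8, completes at 11
  Job 3: processing = 10, completes at 21
  Job 4: processing = 10, completes at 31
  Job 5: processing = 15, completes at 46
  Job 6: processing = 17, completes at 63
  Job 7: processing = 19, completes at 82
Sum of completion times = 257
Average completion time = 257/7 = 36.7143

36.7143


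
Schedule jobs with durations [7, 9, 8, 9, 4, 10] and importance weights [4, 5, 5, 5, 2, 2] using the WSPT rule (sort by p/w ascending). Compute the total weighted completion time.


Compute p/w ratios and sort ascending (WSPT): [(8, 5), (7, 4), (9, 5), (9, 5), (4, 2), (10, 2)]
Compute weighted completion times:
  Job (p=8,w=5): C=8, w*C=5*8=40
  Job (p=7,w=4): C=15, w*C=4*15=60
  Job (p=9,w=5): C=24, w*C=5*24=120
  Job (p=9,w=5): C=33, w*C=5*33=165
  Job (p=4,w=2): C=37, w*C=2*37=74
  Job (p=10,w=2): C=47, w*C=2*47=94
Total weighted completion time = 553

553


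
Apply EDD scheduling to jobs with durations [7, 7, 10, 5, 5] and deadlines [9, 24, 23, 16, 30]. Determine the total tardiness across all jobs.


Sort by due date (EDD order): [(7, 9), (5, 16), (10, 23), (7, 24), (5, 30)]
Compute completion times and tardiness:
  Job 1: p=7, d=9, C=7, tardiness=max(0,7-9)=0
  Job 2: p=5, d=16, C=12, tardiness=max(0,12-16)=0
  Job 3: p=10, d=23, C=22, tardiness=max(0,22-23)=0
  Job 4: p=7, d=24, C=29, tardiness=max(0,29-24)=5
  Job 5: p=5, d=30, C=34, tardiness=max(0,34-30)=4
Total tardiness = 9

9


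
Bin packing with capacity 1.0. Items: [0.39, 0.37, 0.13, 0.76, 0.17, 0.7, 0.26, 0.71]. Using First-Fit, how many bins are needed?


Place items sequentially using First-Fit:
  Item 0.39 -> new Bin 1
  Item 0.37 -> Bin 1 (now 0.76)
  Item 0.13 -> Bin 1 (now 0.89)
  Item 0.76 -> new Bin 2
  Item 0.17 -> Bin 2 (now 0.93)
  Item 0.7 -> new Bin 3
  Item 0.26 -> Bin 3 (now 0.96)
  Item 0.71 -> new Bin 4
Total bins used = 4

4


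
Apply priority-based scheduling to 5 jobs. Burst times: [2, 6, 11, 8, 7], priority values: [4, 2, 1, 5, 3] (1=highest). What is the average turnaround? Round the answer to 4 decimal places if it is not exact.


Sort by priority (ascending = highest first):
Order: [(1, 11), (2, 6), (3, 7), (4, 2), (5, 8)]
Completion times:
  Priority 1, burst=11, C=11
  Priority 2, burst=6, C=17
  Priority 3, burst=7, C=24
  Priority 4, burst=2, C=26
  Priority 5, burst=8, C=34
Average turnaround = 112/5 = 22.4

22.4


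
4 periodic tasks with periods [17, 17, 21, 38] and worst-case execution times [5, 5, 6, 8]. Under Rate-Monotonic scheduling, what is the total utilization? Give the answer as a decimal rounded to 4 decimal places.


Compute individual utilizations (exact fractions):
  Task 1: C/T = 5/17 (approx. 0.2941)
  Task 2: C/T = 5/17 (approx. 0.2941)
  Task 3: C/T = 6/21 = 2/7 (approx. 0.2857)
  Task 4: C/T = 8/38 = 4/19 (approx. 0.2105)
Total utilization U = 5/17 + 5/17 + 2/7 + 4/19 = 2452/2261
Rounded to 4 decimal places: U = 1.0845
RM (Liu & Layland) bound for 4 tasks = 0.756828; compare with U = 2452/2261 (approx. 1.084476)
U > 1, so the task set is not schedulable (processor overloaded).

1.0845


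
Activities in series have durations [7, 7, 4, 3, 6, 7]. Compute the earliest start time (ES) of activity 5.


Activity 5 starts after activities 1 through 4 complete.
Predecessor durations: [7, 7, 4, 3]
ES = 7 + 7 + 4 + 3 = 21

21


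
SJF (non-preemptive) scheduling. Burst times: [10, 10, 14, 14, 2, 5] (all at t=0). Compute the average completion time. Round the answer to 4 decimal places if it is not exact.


SJF order (ascending): [2, 5, 10, 10, 14, 14]
Completion times:
  Job 1: burst=2, C=2
  Job 2: burst=5, C=7
  Job 3: burst=10, C=17
  Job 4: burst=10, C=27
  Job 5: burst=14, C=41
  Job 6: burst=14, C=55
Average completion = 149/6 = 24.8333

24.8333


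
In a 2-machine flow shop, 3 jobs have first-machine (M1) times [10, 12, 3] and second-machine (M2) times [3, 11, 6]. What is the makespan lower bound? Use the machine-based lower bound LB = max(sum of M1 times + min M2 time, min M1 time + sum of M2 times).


LB1 = sum(M1 times) + min(M2 times) = 25 + 3 = 28
LB2 = min(M1 times) + sum(M2 times) = 3 + 20 = 23
Lower bound = max(LB1, LB2) = max(28, 23) = 28

28


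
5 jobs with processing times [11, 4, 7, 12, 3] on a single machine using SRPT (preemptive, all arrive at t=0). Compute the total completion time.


Since all jobs arrive at t=0, SRPT equals SPT ordering.
SPT order: [3, 4, 7, 11, 12]
Completion times:
  Job 1: p=3, C=3
  Job 2: p=4, C=7
  Job 3: p=7, C=14
  Job 4: p=11, C=25
  Job 5: p=12, C=37
Total completion time = 3 + 7 + 14 + 25 + 37 = 86

86


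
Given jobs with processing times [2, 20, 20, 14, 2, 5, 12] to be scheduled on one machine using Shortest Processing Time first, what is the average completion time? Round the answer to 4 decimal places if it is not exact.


Sort jobs by processing time (SPT order): [2, 2, 5, 12, 14, 20, 20]
Compute completion times sequentially:
  Job 1: processing = 2, completes at 2
  Job 2: processing = 2, completes at 4
  Job 3: processing = 5, completes at 9
  Job 4: processing = 12, completes at 21
  Job 5: processing = 14, completes at 35
  Job 6: processing = 20, completes at 55
  Job 7: processing = 20, completes at 75
Sum of completion times = 201
Average completion time = 201/7 = 28.7143

28.7143


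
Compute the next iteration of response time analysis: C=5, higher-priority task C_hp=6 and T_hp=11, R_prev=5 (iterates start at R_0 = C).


R_next = C + ceil(R_prev / T_hp) * C_hp
ceil(5 / 11) = ceil(0.4545) = 1
Interference = 1 * 6 = 6
R_next = 5 + 6 = 11

11


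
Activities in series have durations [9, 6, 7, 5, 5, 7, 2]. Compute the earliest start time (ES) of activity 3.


Activity 3 starts after activities 1 through 2 complete.
Predecessor durations: [9, 6]
ES = 9 + 6 = 15

15


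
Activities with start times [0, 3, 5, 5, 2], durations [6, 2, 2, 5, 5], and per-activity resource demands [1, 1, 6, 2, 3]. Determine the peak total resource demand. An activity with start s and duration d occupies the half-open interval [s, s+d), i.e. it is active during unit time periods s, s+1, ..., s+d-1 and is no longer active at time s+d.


Each activity i is active on [start_i, start_i + duration_i).
Compute total resource usage per time slot:
  t=0: active resources = [1], total = 1
  t=1: active resources = [1], total = 1
  t=2: active resources = [1, 3], total = 4
  t=3: active resources = [1, 1, 3], total = 5
  t=4: active resources = [1, 1, 3], total = 5
  t=5: active resources = [1, 6, 2, 3], total = 12
  t=6: active resources = [6, 2, 3], total = 11
  t=7: active resources = [2], total = 2
  t=8: active resources = [2], total = 2
  t=9: active resources = [2], total = 2
Peak resource demand = 12

12


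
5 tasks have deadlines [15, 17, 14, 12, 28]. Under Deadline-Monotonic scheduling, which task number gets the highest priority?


Sort tasks by relative deadline (ascending):
  Task 4: deadline = 12
  Task 3: deadline = 14
  Task 1: deadline = 15
  Task 2: deadline = 17
  Task 5: deadline = 28
Priority order (highest first): [4, 3, 1, 2, 5]
Highest priority task = 4

4


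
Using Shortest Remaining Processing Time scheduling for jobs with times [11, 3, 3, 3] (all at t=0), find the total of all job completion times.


Since all jobs arrive at t=0, SRPT equals SPT ordering.
SPT order: [3, 3, 3, 11]
Completion times:
  Job 1: p=3, C=3
  Job 2: p=3, C=6
  Job 3: p=3, C=9
  Job 4: p=11, C=20
Total completion time = 3 + 6 + 9 + 20 = 38

38


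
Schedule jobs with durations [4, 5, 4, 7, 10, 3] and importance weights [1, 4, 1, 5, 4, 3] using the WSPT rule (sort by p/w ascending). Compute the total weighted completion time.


Compute p/w ratios and sort ascending (WSPT): [(3, 3), (5, 4), (7, 5), (10, 4), (4, 1), (4, 1)]
Compute weighted completion times:
  Job (p=3,w=3): C=3, w*C=3*3=9
  Job (p=5,w=4): C=8, w*C=4*8=32
  Job (p=7,w=5): C=15, w*C=5*15=75
  Job (p=10,w=4): C=25, w*C=4*25=100
  Job (p=4,w=1): C=29, w*C=1*29=29
  Job (p=4,w=1): C=33, w*C=1*33=33
Total weighted completion time = 278

278


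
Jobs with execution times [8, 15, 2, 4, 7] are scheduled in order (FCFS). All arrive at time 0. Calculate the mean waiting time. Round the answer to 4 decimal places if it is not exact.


FCFS order (as given): [8, 15, 2, 4, 7]
Waiting times:
  Job 1: wait = 0
  Job 2: wait = 8
  Job 3: wait = 23
  Job 4: wait = 25
  Job 5: wait = 29
Sum of waiting times = 85
Average waiting time = 85/5 = 17.0

17.0


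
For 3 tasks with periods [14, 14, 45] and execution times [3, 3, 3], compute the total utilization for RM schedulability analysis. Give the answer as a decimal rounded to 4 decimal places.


Compute individual utilizations (exact fractions):
  Task 1: C/T = 3/14 (approx. 0.2143)
  Task 2: C/T = 3/14 (approx. 0.2143)
  Task 3: C/T = 3/45 = 1/15 (approx. 0.0667)
Total utilization U = 3/14 + 3/14 + 1/15 = 52/105
Rounded to 4 decimal places: U = 0.4952
RM (Liu & Layland) bound for 3 tasks = 0.779763; compare with U = 52/105 (approx. 0.495238)
U <= bound, so schedulable by RM sufficient condition.

0.4952


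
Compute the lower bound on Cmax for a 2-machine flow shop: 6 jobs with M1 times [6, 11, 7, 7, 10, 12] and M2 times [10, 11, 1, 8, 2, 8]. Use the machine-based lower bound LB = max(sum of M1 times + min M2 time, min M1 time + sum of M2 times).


LB1 = sum(M1 times) + min(M2 times) = 53 + 1 = 54
LB2 = min(M1 times) + sum(M2 times) = 6 + 40 = 46
Lower bound = max(LB1, LB2) = max(54, 46) = 54

54


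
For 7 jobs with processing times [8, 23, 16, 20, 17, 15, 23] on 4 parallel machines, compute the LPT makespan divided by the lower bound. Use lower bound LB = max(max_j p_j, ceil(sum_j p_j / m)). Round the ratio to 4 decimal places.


LPT order: [23, 23, 20, 17, 16, 15, 8]
Machine loads after assignment: [31, 23, 35, 33]
LPT makespan = 35
Lower bound = max(max_job, ceil(total/4)) = max(23, 31) = 31
Ratio = 35 / 31 = 1.129

1.129


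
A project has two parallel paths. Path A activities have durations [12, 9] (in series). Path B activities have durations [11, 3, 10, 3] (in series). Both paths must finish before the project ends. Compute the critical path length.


Path A total = 12 + 9 = 21
Path B total = 11 + 3 + 10 + 3 = 27
Critical path = longest path = max(21, 27) = 27

27


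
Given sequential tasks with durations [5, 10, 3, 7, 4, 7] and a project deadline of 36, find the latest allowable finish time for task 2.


LF(activity 2) = deadline - sum of successor durations
Successors: activities 3 through 6 with durations [3, 7, 4, 7]
Sum of successor durations = 21
LF = 36 - 21 = 15

15


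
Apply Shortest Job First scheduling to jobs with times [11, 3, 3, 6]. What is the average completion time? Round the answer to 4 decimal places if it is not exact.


SJF order (ascending): [3, 3, 6, 11]
Completion times:
  Job 1: burst=3, C=3
  Job 2: burst=3, C=6
  Job 3: burst=6, C=12
  Job 4: burst=11, C=23
Average completion = 44/4 = 11.0

11.0


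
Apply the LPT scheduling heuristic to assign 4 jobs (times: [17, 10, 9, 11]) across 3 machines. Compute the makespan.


Sort jobs in decreasing order (LPT): [17, 11, 10, 9]
Assign each job to the least loaded machine:
  Machine 1: jobs [17], load = 17
  Machine 2: jobs [11], load = 11
  Machine 3: jobs [10, 9], load = 19
Makespan = max load = 19

19


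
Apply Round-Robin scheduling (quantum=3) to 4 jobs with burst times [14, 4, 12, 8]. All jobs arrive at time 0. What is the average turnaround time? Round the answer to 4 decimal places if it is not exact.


Time quantum = 3
Execution trace:
  J1 runs 3 units, time = 3
  J2 runs 3 units, time = 6
  J3 runs 3 units, time = 9
  J4 runs 3 units, time = 12
  J1 runs 3 units, time = 15
  J2 runs 1 units, time = 16
  J3 runs 3 units, time = 19
  J4 runs 3 units, time = 22
  J1 runs 3 units, time = 25
  J3 runs 3 units, time = 28
  J4 runs 2 units, time = 30
  J1 runs 3 units, time = 33
  J3 runs 3 units, time = 36
  J1 runs 2 units, time = 38
Finish times: [38, 16, 36, 30]
Average turnaround = 120/4 = 30.0

30.0


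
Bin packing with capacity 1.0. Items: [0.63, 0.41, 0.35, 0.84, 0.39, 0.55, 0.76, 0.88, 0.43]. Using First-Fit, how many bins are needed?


Place items sequentially using First-Fit:
  Item 0.63 -> new Bin 1
  Item 0.41 -> new Bin 2
  Item 0.35 -> Bin 1 (now 0.98)
  Item 0.84 -> new Bin 3
  Item 0.39 -> Bin 2 (now 0.8)
  Item 0.55 -> new Bin 4
  Item 0.76 -> new Bin 5
  Item 0.88 -> new Bin 6
  Item 0.43 -> Bin 4 (now 0.98)
Total bins used = 6

6


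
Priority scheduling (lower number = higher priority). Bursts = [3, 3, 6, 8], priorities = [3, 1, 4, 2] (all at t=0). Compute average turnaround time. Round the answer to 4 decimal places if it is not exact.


Sort by priority (ascending = highest first):
Order: [(1, 3), (2, 8), (3, 3), (4, 6)]
Completion times:
  Priority 1, burst=3, C=3
  Priority 2, burst=8, C=11
  Priority 3, burst=3, C=14
  Priority 4, burst=6, C=20
Average turnaround = 48/4 = 12.0

12.0


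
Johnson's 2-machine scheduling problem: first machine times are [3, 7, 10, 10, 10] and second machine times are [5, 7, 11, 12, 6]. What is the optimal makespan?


Apply Johnson's rule:
  Group 1 (a <= b): [(1, 3, 5), (2, 7, 7), (3, 10, 11), (4, 10, 12)]
  Group 2 (a > b): [(5, 10, 6)]
Optimal job order: [1, 2, 3, 4, 5]
Schedule:
  Job 1: M1 done at 3, M2 done at 8
  Job 2: M1 done at 10, M2 done at 17
  Job 3: M1 done at 20, M2 done at 31
  Job 4: M1 done at 30, M2 done at 43
  Job 5: M1 done at 40, M2 done at 49
Makespan = 49

49


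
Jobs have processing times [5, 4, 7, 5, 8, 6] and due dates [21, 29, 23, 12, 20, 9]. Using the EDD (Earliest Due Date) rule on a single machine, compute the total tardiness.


Sort by due date (EDD order): [(6, 9), (5, 12), (8, 20), (5, 21), (7, 23), (4, 29)]
Compute completion times and tardiness:
  Job 1: p=6, d=9, C=6, tardiness=max(0,6-9)=0
  Job 2: p=5, d=12, C=11, tardiness=max(0,11-12)=0
  Job 3: p=8, d=20, C=19, tardiness=max(0,19-20)=0
  Job 4: p=5, d=21, C=24, tardiness=max(0,24-21)=3
  Job 5: p=7, d=23, C=31, tardiness=max(0,31-23)=8
  Job 6: p=4, d=29, C=35, tardiness=max(0,35-29)=6
Total tardiness = 17

17


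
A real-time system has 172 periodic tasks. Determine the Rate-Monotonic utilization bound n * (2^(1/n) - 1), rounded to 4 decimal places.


Compute 2^(1/172) = 1.0040380565
Subtract 1: 1.0040380565 - 1 = 0.0040380565
Multiply by n: 172 * 0.0040380565 = 0.6945457180
Round to 4 dp: 0.6945

0.6945


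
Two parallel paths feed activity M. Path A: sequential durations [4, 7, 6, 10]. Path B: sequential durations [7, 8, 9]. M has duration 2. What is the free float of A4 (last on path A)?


ES(A4) = sum of predecessors on chain A = 17
EF(A4) = ES + duration = 17 + 10 = 27
Successor of A4 is M. ES(M) = max(sum(A), sum(B)) = max(27, 24) = 27
Free float = ES(successor) - EF(current) = 27 - 27 = 0

0


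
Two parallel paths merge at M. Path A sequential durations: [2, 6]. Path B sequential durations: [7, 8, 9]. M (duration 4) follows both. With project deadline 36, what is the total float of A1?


Forward pass: ES(A1) = sum of predecessors on chain A = 0
EF = ES + duration = 0 + 2 = 2
Backward pass: LF(M) = deadline = 36; LS(M) = 36 - 4 = 32
LF(A1) = LS(M) - sum(successors on chain A) = 32 - 6 = 26
LS = LF - duration = 26 - 2 = 24
Total float = LS - ES = 24 - 0 = 24

24


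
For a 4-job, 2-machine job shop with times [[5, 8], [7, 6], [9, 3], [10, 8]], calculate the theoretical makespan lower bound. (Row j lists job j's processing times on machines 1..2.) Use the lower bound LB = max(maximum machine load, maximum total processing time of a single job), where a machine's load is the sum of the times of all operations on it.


Machine loads:
  Machine 1: 5 + 7 + 9 + 10 = 31
  Machine 2: 8 + 6 + 3 + 8 = 25
Max machine load = 31
Job totals:
  Job 1: 13
  Job 2: 13
  Job 3: 12
  Job 4: 18
Max job total = 18
Lower bound = max(31, 18) = 31

31


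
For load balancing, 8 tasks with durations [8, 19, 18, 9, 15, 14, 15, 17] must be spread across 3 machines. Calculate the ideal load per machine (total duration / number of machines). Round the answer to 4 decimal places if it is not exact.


Total processing time = 8 + 19 + 18 + 9 + 15 + 14 + 15 + 17 = 115
Number of machines = 3
Ideal balanced load = 115 / 3 = 38.3333

38.3333


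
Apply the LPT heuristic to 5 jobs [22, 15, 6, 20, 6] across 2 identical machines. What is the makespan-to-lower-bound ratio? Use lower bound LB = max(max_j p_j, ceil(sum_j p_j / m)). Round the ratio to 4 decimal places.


LPT order: [22, 20, 15, 6, 6]
Machine loads after assignment: [34, 35]
LPT makespan = 35
Lower bound = max(max_job, ceil(total/2)) = max(22, 35) = 35
Ratio = 35 / 35 = 1.0

1.0


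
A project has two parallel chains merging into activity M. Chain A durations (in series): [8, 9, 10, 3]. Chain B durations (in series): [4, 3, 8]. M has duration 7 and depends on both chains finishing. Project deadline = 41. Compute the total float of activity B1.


Forward pass: ES(B1) = sum of predecessors on chain B = 0
EF = ES + duration = 0 + 4 = 4
Backward pass: LF(M) = deadline = 41; LS(M) = 41 - 7 = 34
LF(B1) = LS(M) - sum(successors on chain B) = 34 - 11 = 23
LS = LF - duration = 23 - 4 = 19
Total float = LS - ES = 19 - 0 = 19

19


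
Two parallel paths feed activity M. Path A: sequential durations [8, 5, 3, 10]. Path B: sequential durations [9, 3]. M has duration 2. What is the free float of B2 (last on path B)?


ES(B2) = sum of predecessors on chain B = 9
EF(B2) = ES + duration = 9 + 3 = 12
Successor of B2 is M. ES(M) = max(sum(A), sum(B)) = max(26, 12) = 26
Free float = ES(successor) - EF(current) = 26 - 12 = 14

14


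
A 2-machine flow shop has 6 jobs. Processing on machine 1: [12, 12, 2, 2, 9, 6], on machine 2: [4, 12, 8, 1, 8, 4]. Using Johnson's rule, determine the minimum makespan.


Apply Johnson's rule:
  Group 1 (a <= b): [(3, 2, 8), (2, 12, 12)]
  Group 2 (a > b): [(5, 9, 8), (1, 12, 4), (6, 6, 4), (4, 2, 1)]
Optimal job order: [3, 2, 5, 1, 6, 4]
Schedule:
  Job 3: M1 done at 2, M2 done at 10
  Job 2: M1 done at 14, M2 done at 26
  Job 5: M1 done at 23, M2 done at 34
  Job 1: M1 done at 35, M2 done at 39
  Job 6: M1 done at 41, M2 done at 45
  Job 4: M1 done at 43, M2 done at 46
Makespan = 46

46


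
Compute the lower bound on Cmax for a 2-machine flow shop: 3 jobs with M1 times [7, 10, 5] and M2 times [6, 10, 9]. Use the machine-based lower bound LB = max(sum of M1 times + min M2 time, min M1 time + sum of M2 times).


LB1 = sum(M1 times) + min(M2 times) = 22 + 6 = 28
LB2 = min(M1 times) + sum(M2 times) = 5 + 25 = 30
Lower bound = max(LB1, LB2) = max(28, 30) = 30

30


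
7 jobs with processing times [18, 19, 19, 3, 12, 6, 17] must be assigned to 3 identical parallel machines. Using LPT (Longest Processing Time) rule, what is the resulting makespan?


Sort jobs in decreasing order (LPT): [19, 19, 18, 17, 12, 6, 3]
Assign each job to the least loaded machine:
  Machine 1: jobs [19, 12], load = 31
  Machine 2: jobs [19, 6, 3], load = 28
  Machine 3: jobs [18, 17], load = 35
Makespan = max load = 35

35


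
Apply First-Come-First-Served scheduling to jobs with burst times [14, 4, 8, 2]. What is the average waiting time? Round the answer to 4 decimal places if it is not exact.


FCFS order (as given): [14, 4, 8, 2]
Waiting times:
  Job 1: wait = 0
  Job 2: wait = 14
  Job 3: wait = 18
  Job 4: wait = 26
Sum of waiting times = 58
Average waiting time = 58/4 = 14.5

14.5


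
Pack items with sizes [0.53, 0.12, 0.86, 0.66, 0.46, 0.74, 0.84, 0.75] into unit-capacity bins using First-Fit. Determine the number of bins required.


Place items sequentially using First-Fit:
  Item 0.53 -> new Bin 1
  Item 0.12 -> Bin 1 (now 0.65)
  Item 0.86 -> new Bin 2
  Item 0.66 -> new Bin 3
  Item 0.46 -> new Bin 4
  Item 0.74 -> new Bin 5
  Item 0.84 -> new Bin 6
  Item 0.75 -> new Bin 7
Total bins used = 7

7


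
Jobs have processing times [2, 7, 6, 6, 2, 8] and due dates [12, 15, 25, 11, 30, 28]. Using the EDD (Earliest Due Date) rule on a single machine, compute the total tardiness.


Sort by due date (EDD order): [(6, 11), (2, 12), (7, 15), (6, 25), (8, 28), (2, 30)]
Compute completion times and tardiness:
  Job 1: p=6, d=11, C=6, tardiness=max(0,6-11)=0
  Job 2: p=2, d=12, C=8, tardiness=max(0,8-12)=0
  Job 3: p=7, d=15, C=15, tardiness=max(0,15-15)=0
  Job 4: p=6, d=25, C=21, tardiness=max(0,21-25)=0
  Job 5: p=8, d=28, C=29, tardiness=max(0,29-28)=1
  Job 6: p=2, d=30, C=31, tardiness=max(0,31-30)=1
Total tardiness = 2

2


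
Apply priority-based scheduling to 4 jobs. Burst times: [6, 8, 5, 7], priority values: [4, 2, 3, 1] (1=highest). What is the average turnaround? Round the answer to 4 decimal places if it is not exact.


Sort by priority (ascending = highest first):
Order: [(1, 7), (2, 8), (3, 5), (4, 6)]
Completion times:
  Priority 1, burst=7, C=7
  Priority 2, burst=8, C=15
  Priority 3, burst=5, C=20
  Priority 4, burst=6, C=26
Average turnaround = 68/4 = 17.0

17.0


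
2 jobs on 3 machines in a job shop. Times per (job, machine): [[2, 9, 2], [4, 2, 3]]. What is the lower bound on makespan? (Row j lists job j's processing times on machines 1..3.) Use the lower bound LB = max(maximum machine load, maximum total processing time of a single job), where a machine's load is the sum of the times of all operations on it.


Machine loads:
  Machine 1: 2 + 4 = 6
  Machine 2: 9 + 2 = 11
  Machine 3: 2 + 3 = 5
Max machine load = 11
Job totals:
  Job 1: 13
  Job 2: 9
Max job total = 13
Lower bound = max(11, 13) = 13

13
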